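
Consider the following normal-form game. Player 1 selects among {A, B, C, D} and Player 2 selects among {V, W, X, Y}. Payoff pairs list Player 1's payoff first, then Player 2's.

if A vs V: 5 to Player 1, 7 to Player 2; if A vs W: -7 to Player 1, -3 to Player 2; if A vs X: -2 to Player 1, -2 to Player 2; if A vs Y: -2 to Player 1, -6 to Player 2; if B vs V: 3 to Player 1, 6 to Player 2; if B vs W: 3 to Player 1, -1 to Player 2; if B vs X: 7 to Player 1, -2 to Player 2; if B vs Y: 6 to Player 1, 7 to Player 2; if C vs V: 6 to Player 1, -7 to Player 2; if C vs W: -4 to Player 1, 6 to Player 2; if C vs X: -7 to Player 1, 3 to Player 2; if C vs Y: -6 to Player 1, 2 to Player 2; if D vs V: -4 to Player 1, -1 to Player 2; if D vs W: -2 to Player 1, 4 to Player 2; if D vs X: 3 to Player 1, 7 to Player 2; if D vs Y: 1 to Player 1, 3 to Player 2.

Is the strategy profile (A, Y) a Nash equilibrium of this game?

No

Holding Player 2 at Y: Player 1 gets -2 from A but could get 6 by switching to B. Player 1 has a profitable deviation.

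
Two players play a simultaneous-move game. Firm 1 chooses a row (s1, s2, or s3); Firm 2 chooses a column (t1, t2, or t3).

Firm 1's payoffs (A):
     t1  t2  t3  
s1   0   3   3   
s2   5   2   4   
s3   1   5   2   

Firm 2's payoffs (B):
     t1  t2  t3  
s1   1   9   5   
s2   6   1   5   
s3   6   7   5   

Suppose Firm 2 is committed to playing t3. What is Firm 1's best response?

With Firm 2 fixed at t3, Firm 1's payoffs are: s1 → 3, s2 → 4, s3 → 2.
The maximum is 4, achieved by s2.

s2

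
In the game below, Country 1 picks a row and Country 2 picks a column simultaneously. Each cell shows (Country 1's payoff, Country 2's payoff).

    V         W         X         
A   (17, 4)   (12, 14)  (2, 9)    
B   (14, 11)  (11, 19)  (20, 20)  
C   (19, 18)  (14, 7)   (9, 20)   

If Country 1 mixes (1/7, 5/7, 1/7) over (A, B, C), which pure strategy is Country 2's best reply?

Compute Country 2's expected payoff from each pure strategy against the given mix.
V: (1/7)·4 + (5/7)·11 + (1/7)·18 = 11
W: (1/7)·14 + (5/7)·19 + (1/7)·7 = 116/7
X: (1/7)·9 + (5/7)·20 + (1/7)·20 = 129/7
Highest expected payoff is 129/7, from X.

X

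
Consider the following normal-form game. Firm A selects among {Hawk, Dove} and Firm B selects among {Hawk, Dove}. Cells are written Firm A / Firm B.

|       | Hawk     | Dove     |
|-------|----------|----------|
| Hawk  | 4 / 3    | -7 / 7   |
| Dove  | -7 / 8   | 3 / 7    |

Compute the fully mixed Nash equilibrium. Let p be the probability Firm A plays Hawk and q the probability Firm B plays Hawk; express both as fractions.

In a mixed NE each player is indifferent between their pure strategies, so the opponent's mix sets the indifference.
Firm B indifferent between Hawk and Dove: p·3 + (1−p)·8 = p·7 + (1−p)·7 ⟹ 8 + (-5)p = 7 + 0p ⟹ p = 1/5.
Firm A indifferent between Hawk and Dove: q·4 + (1−q)·(-7) = q·(-7) + (1−q)·3 ⟹ (-7) + 11q = 3 + (-10)q ⟹ q = 10/21.

p = 1/5, q = 10/21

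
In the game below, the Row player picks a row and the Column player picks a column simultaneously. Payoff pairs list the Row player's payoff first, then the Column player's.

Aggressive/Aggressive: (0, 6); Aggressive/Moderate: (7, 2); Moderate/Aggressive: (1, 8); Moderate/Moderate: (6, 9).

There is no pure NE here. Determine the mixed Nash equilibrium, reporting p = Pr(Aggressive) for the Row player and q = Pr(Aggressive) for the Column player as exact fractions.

Each player's mixing probability is pinned down by making the *other* player indifferent.
The Column player indifferent between Aggressive and Moderate: p·6 + (1−p)·8 = p·2 + (1−p)·9 ⟹ 8 + (-2)p = 9 + (-7)p ⟹ p = 1/5.
The Row player indifferent between Aggressive and Moderate: q·0 + (1−q)·7 = q·1 + (1−q)·6 ⟹ 7 + (-7)q = 6 + (-5)q ⟹ q = 1/2.

p = 1/5, q = 1/2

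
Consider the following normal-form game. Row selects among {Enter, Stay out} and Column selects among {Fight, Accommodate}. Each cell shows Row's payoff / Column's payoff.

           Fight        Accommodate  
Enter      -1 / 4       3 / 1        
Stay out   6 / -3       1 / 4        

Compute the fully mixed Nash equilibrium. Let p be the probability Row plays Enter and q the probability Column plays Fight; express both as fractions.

p = 7/10, q = 2/9

In a mixed NE each player is indifferent between their pure strategies, so the opponent's mix sets the indifference.
Column indifferent between Fight and Accommodate: p·4 + (1−p)·(-3) = p·1 + (1−p)·4 ⟹ (-3) + 7p = 4 + (-3)p ⟹ p = 7/10.
Row indifferent between Enter and Stay out: q·(-1) + (1−q)·3 = q·6 + (1−q)·1 ⟹ 3 + (-4)q = 1 + 5q ⟹ q = 2/9.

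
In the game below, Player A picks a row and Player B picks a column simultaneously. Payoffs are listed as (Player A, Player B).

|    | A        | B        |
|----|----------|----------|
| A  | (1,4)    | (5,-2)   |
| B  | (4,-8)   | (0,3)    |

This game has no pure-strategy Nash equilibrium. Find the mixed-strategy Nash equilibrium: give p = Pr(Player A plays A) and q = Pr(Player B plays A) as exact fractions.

In a mixed NE each player is indifferent between their pure strategies, so the opponent's mix sets the indifference.
Player B indifferent between A and B: p·4 + (1−p)·(-8) = p·(-2) + (1−p)·3 ⟹ (-8) + 12p = 3 + (-5)p ⟹ p = 11/17.
Player A indifferent between A and B: q·1 + (1−q)·5 = q·4 + (1−q)·0 ⟹ 5 + (-4)q = 0 + 4q ⟹ q = 5/8.

p = 11/17, q = 5/8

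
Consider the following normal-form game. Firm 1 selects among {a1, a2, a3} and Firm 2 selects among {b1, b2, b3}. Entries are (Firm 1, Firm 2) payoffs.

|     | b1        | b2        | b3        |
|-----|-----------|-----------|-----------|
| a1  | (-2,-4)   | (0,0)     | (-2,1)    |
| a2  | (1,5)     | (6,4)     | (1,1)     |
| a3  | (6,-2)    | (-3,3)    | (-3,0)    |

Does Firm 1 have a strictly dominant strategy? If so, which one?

Check whether one of Firm 1's strategies beats all alternatives regardless of what the opponent does.
a1 is not dominant: against b1, a2 gives 1 > -2.
a2 is not dominant: against b1, a3 gives 6 > 1.
a3 is not dominant: against b2, a1 gives 0 > -3.
No single strategy is best against every opponent action.

No strictly dominant strategy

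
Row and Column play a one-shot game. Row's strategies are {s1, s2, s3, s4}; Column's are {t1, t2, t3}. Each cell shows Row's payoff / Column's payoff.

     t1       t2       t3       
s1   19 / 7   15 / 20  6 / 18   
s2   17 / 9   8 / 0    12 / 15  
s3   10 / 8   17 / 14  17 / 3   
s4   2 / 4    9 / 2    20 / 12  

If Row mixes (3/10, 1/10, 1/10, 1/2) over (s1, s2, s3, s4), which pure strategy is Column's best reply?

Compute Column's expected payoff from each pure strategy against the given mix.
t1: (3/10)·7 + (1/10)·9 + (1/10)·8 + (1/2)·4 = 29/5
t2: (3/10)·20 + (1/10)·0 + (1/10)·14 + (1/2)·2 = 42/5
t3: (3/10)·18 + (1/10)·15 + (1/10)·3 + (1/2)·12 = 66/5
Highest expected payoff is 66/5, from t3.

t3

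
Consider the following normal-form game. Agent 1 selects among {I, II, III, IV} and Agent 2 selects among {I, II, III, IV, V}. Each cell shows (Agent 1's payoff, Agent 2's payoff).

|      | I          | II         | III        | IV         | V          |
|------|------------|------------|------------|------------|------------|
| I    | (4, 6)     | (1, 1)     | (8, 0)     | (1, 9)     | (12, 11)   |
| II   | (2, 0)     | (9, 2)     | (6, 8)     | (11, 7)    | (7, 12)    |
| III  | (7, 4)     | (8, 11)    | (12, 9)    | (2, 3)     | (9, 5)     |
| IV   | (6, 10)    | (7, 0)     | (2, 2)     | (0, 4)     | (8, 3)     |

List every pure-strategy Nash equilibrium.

(I, V)

Check mutual best responses: a cell is a NE iff neither player can gain by unilaterally deviating.
Agent 1's best responses — vs I: III (payoff 7); vs II: II (payoff 9); vs III: III (payoff 12); vs IV: II (payoff 11); vs V: I (payoff 12).
Agent 2's best responses — vs I: V (payoff 11); vs II: V (payoff 12); vs III: II (payoff 11); vs IV: I (payoff 10).
The only mutual best response is (I, V); neither player gains by switching there.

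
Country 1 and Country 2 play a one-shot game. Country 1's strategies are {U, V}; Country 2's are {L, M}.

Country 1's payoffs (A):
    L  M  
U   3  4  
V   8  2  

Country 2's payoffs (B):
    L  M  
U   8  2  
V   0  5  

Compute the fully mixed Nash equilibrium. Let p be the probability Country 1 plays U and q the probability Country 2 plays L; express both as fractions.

Each player's mixing probability is pinned down by making the *other* player indifferent.
Country 2 indifferent between L and M: p·8 + (1−p)·0 = p·2 + (1−p)·5 ⟹ 0 + 8p = 5 + (-3)p ⟹ p = 5/11.
Country 1 indifferent between U and V: q·3 + (1−q)·4 = q·8 + (1−q)·2 ⟹ 4 + (-1)q = 2 + 6q ⟹ q = 2/7.

p = 5/11, q = 2/7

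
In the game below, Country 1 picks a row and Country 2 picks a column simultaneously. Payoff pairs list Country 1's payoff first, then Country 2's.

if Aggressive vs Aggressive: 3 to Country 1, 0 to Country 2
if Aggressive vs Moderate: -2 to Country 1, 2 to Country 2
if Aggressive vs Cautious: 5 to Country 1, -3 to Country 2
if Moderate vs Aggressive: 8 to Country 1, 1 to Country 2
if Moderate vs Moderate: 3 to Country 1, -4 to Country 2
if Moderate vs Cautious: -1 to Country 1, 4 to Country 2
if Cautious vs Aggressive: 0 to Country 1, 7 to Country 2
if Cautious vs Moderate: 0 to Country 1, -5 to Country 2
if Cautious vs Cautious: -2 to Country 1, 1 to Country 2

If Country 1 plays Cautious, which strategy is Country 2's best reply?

Aggressive

With Country 1 fixed at Cautious, Country 2's payoffs are: Aggressive → 7, Moderate → -5, Cautious → 1.
The maximum is 7, achieved by Aggressive.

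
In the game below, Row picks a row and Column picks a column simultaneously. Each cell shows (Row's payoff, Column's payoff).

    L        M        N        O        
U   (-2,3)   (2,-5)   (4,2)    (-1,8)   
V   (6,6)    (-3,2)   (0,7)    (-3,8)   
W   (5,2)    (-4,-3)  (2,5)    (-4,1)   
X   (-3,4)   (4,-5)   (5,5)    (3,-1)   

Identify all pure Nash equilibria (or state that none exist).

(X, N)

Check mutual best responses: a cell is a NE iff neither player can gain by unilaterally deviating.
Row's best responses — vs L: V (payoff 6); vs M: X (payoff 4); vs N: X (payoff 5); vs O: X (payoff 3).
Column's best responses — vs U: O (payoff 8); vs V: O (payoff 8); vs W: N (payoff 5); vs X: N (payoff 5).
The only mutual best response is (X, N); neither player gains by switching there.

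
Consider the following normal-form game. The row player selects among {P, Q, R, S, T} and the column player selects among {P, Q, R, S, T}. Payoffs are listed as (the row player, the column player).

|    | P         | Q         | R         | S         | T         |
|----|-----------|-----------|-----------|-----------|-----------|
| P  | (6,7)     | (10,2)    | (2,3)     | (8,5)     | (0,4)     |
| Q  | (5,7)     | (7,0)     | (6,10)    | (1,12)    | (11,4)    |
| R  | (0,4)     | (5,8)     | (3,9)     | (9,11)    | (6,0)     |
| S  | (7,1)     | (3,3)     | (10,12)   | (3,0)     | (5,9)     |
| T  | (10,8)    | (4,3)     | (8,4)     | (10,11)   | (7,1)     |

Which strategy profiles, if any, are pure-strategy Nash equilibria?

Check mutual best responses: a cell is a NE iff neither player can gain by unilaterally deviating.
The row player's best responses — vs P: T (payoff 10); vs Q: P (payoff 10); vs R: S (payoff 10); vs S: T (payoff 10); vs T: Q (payoff 11).
The column player's best responses — vs P: P (payoff 7); vs Q: S (payoff 12); vs R: S (payoff 11); vs S: R (payoff 12); vs T: S (payoff 11).
Mutual best responses occur at (S, R) and (T, S); at each, neither player gains by switching.

(S, R) and (T, S)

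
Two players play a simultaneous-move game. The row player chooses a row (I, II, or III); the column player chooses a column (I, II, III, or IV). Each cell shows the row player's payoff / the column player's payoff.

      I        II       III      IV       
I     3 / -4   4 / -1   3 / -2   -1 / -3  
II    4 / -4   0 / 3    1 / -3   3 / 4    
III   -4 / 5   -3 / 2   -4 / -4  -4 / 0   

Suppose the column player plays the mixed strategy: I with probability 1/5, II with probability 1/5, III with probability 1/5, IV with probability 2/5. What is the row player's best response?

II

Compute the row player's expected payoff from each pure strategy against the given mix.
I: (1/5)·3 + (1/5)·4 + (1/5)·3 + (2/5)·(-1) = 8/5
II: (1/5)·4 + (1/5)·0 + (1/5)·1 + (2/5)·3 = 11/5
III: (1/5)·(-4) + (1/5)·(-3) + (1/5)·(-4) + (2/5)·(-4) = -19/5
Highest expected payoff is 11/5, from II.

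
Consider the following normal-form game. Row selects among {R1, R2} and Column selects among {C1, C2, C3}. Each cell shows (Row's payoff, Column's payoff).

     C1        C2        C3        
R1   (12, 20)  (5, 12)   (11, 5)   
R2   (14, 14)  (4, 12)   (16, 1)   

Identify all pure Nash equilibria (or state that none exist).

A profile is a Nash equilibrium when each player is best-responding to the other.
Row's best responses — vs C1: R2 (payoff 14); vs C2: R1 (payoff 5); vs C3: R2 (payoff 16).
Column's best responses — vs R1: C1 (payoff 20); vs R2: C1 (payoff 14).
The only mutual best response is (R2, C1); neither player gains by switching there.

(R2, C1)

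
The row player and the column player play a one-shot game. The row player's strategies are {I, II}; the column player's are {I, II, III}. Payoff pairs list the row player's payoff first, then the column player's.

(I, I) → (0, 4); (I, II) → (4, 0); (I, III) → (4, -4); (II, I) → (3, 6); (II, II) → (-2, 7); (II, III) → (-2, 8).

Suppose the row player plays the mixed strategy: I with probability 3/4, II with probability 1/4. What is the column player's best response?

Compute the column player's expected payoff from each pure strategy against the given mix.
I: (3/4)·4 + (1/4)·6 = 9/2
II: (3/4)·0 + (1/4)·7 = 7/4
III: (3/4)·(-4) + (1/4)·8 = -1
Highest expected payoff is 9/2, from I.

I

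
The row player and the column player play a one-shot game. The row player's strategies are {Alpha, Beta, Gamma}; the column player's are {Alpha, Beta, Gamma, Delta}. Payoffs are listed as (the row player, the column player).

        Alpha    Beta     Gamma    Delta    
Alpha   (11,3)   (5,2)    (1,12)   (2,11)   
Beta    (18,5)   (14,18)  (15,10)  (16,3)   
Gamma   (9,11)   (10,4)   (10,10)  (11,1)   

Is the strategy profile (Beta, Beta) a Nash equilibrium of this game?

Holding the column player at Beta: the row player gets 14 from Beta, versus 5 from Alpha, 10 from Gamma. No profitable deviation for the row player.
Holding the row player at Beta: the column player gets 18 from Beta, versus 5 from Alpha, 10 from Gamma, 3 from Delta. No profitable deviation for the column player either.

Yes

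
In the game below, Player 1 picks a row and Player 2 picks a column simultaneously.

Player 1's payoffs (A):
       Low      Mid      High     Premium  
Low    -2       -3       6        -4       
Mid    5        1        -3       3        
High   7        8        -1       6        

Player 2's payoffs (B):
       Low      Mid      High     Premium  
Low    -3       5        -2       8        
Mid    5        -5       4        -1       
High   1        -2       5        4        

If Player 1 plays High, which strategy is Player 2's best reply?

With Player 1 fixed at High, Player 2's payoffs are: Low → 1, Mid → -2, High → 5, Premium → 4.
The maximum is 5, achieved by High.

High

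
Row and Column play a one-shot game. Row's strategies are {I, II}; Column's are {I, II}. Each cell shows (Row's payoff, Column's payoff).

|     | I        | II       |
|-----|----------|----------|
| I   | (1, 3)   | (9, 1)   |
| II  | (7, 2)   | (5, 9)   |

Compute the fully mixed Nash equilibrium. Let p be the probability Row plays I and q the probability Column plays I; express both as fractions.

p = 7/9, q = 2/5

In a mixed NE each player is indifferent between their pure strategies, so the opponent's mix sets the indifference.
Column indifferent between I and II: p·3 + (1−p)·2 = p·1 + (1−p)·9 ⟹ 2 + 1p = 9 + (-8)p ⟹ p = 7/9.
Row indifferent between I and II: q·1 + (1−q)·9 = q·7 + (1−q)·5 ⟹ 9 + (-8)q = 5 + 2q ⟹ q = 2/5.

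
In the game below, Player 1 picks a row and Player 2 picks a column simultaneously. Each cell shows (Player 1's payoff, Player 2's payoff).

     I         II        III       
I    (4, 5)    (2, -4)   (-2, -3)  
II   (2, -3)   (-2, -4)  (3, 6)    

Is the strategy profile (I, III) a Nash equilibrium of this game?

No

Holding Player 2 at III: Player 1 gets -2 from I but could get 3 by switching to II. Player 1 has a profitable deviation.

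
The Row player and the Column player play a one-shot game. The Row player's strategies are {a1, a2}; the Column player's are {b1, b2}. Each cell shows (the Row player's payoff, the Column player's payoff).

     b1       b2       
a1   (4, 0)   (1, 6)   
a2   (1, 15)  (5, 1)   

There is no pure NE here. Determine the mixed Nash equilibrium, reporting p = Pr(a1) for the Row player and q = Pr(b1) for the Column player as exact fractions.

Each player's mixing probability is pinned down by making the *other* player indifferent.
The Column player indifferent between b1 and b2: p·0 + (1−p)·15 = p·6 + (1−p)·1 ⟹ 15 + (-15)p = 1 + 5p ⟹ p = 7/10.
The Row player indifferent between a1 and a2: q·4 + (1−q)·1 = q·1 + (1−q)·5 ⟹ 1 + 3q = 5 + (-4)q ⟹ q = 4/7.

p = 7/10, q = 4/7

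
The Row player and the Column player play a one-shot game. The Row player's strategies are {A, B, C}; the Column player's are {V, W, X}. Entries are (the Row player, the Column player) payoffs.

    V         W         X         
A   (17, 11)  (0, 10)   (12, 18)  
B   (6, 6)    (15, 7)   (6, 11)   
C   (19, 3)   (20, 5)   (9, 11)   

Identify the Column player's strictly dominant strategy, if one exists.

A strategy is strictly dominant if it gives the Column player a strictly higher payoff than every other strategy, against every choice by the opponent.
X strictly dominates: vs A: 18 > each of {11, 10}; vs B: 11 > each of {6, 7}; vs C: 11 > each of {3, 5}.

X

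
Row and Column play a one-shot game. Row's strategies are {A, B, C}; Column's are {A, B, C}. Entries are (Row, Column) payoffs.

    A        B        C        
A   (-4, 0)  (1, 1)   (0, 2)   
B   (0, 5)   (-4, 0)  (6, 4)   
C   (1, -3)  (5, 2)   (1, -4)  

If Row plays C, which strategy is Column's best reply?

B

With Row fixed at C, Column's payoffs are: A → -3, B → 2, C → -4.
The maximum is 2, achieved by B.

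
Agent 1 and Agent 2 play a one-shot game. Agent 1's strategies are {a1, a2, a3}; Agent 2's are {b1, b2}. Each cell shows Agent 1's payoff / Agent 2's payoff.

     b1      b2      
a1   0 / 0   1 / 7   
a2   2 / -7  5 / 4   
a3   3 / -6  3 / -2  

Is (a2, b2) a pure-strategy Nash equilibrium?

Yes

Holding Agent 2 at b2: Agent 1 gets 5 from a2, versus 1 from a1, 3 from a3. No profitable deviation for Agent 1.
Holding Agent 1 at a2: Agent 2 gets 4 from b2, versus -7 from b1. No profitable deviation for Agent 2 either.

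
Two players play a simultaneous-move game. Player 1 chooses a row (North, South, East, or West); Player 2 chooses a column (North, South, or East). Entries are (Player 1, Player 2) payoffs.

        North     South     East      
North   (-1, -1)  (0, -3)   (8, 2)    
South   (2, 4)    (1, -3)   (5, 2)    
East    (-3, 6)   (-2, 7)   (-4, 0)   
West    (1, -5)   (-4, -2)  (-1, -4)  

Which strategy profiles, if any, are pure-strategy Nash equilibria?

A profile is a Nash equilibrium when each player is best-responding to the other.
Player 1's best responses — vs North: South (payoff 2); vs South: South (payoff 1); vs East: North (payoff 8).
Player 2's best responses — vs North: East (payoff 2); vs South: North (payoff 4); vs East: South (payoff 7); vs West: South (payoff -2).
Mutual best responses occur at (North, East) and (South, North); at each, neither player gains by switching.

(North, East) and (South, North)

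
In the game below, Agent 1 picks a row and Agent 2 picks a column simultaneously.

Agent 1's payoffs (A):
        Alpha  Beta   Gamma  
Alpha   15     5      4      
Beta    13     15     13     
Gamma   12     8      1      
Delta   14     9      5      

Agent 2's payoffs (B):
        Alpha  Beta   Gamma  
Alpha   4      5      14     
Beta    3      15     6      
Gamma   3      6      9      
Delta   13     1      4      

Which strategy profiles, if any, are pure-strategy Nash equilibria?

Find each player's best response to every opponent strategy; NE are the intersections.
Agent 1's best responses — vs Alpha: Alpha (payoff 15); vs Beta: Beta (payoff 15); vs Gamma: Beta (payoff 13).
Agent 2's best responses — vs Alpha: Gamma (payoff 14); vs Beta: Beta (payoff 15); vs Gamma: Gamma (payoff 9); vs Delta: Alpha (payoff 13).
The only mutual best response is (Beta, Beta); neither player gains by switching there.

(Beta, Beta)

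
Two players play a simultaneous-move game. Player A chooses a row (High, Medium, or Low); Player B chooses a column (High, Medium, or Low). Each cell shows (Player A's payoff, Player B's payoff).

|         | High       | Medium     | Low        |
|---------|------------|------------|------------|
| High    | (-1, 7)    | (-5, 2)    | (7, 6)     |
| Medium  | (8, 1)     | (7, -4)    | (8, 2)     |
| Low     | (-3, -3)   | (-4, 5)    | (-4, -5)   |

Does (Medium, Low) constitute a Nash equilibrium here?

Yes

Holding Player B at Low: Player A gets 8 from Medium, versus 7 from High, -4 from Low. No profitable deviation for Player A.
Holding Player A at Medium: Player B gets 2 from Low, versus 1 from High, -4 from Medium. No profitable deviation for Player B either.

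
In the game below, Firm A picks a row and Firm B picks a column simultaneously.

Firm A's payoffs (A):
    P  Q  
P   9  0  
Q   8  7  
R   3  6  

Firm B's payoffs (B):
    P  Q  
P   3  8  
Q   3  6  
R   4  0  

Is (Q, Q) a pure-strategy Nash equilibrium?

Yes

Holding Firm B at Q: Firm A gets 7 from Q, versus 0 from P, 6 from R. No profitable deviation for Firm A.
Holding Firm A at Q: Firm B gets 6 from Q, versus 3 from P. No profitable deviation for Firm B either.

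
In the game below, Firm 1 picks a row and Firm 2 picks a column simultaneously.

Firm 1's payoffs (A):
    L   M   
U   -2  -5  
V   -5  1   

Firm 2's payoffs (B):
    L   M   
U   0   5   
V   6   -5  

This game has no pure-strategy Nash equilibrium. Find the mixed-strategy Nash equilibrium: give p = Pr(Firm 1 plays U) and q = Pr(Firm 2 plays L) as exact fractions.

p = 11/16, q = 2/3

Each player's mixing probability is pinned down by making the *other* player indifferent.
Firm 2 indifferent between L and M: p·0 + (1−p)·6 = p·5 + (1−p)·(-5) ⟹ 6 + (-6)p = (-5) + 10p ⟹ p = 11/16.
Firm 1 indifferent between U and V: q·(-2) + (1−q)·(-5) = q·(-5) + (1−q)·1 ⟹ (-5) + 3q = 1 + (-6)q ⟹ q = 2/3.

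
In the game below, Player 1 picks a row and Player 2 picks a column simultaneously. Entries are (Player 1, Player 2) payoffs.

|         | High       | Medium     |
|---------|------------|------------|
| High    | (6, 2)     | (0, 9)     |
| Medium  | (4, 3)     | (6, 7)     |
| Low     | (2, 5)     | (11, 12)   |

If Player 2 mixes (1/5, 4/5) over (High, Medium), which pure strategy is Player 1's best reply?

Player 1's best reply maximizes expected payoff against the mix.
High: (1/5)·6 + (4/5)·0 = 6/5
Medium: (1/5)·4 + (4/5)·6 = 28/5
Low: (1/5)·2 + (4/5)·11 = 46/5
Highest expected payoff is 46/5, from Low.

Low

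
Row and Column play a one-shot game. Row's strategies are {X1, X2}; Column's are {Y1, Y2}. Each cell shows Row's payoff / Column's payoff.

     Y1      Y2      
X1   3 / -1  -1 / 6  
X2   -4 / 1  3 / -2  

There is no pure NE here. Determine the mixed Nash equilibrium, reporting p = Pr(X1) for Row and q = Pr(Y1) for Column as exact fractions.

In a mixed NE each player is indifferent between their pure strategies, so the opponent's mix sets the indifference.
Column indifferent between Y1 and Y2: p·(-1) + (1−p)·1 = p·6 + (1−p)·(-2) ⟹ 1 + (-2)p = (-2) + 8p ⟹ p = 3/10.
Row indifferent between X1 and X2: q·3 + (1−q)·(-1) = q·(-4) + (1−q)·3 ⟹ (-1) + 4q = 3 + (-7)q ⟹ q = 4/11.

p = 3/10, q = 4/11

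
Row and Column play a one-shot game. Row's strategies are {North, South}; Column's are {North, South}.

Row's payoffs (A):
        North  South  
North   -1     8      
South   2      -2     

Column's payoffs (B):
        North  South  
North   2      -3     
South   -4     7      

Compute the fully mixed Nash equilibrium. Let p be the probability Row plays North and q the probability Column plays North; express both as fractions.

In a mixed NE each player is indifferent between their pure strategies, so the opponent's mix sets the indifference.
Column indifferent between North and South: p·2 + (1−p)·(-4) = p·(-3) + (1−p)·7 ⟹ (-4) + 6p = 7 + (-10)p ⟹ p = 11/16.
Row indifferent between North and South: q·(-1) + (1−q)·8 = q·2 + (1−q)·(-2) ⟹ 8 + (-9)q = (-2) + 4q ⟹ q = 10/13.

p = 11/16, q = 10/13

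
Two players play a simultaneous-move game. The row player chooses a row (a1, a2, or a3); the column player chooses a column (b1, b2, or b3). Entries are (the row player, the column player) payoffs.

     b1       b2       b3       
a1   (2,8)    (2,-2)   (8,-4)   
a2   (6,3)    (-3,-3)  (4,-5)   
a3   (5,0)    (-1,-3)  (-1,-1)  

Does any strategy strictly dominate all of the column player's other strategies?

b1

A strategy is strictly dominant if it gives the column player a strictly higher payoff than every other strategy, against every choice by the opponent.
b1 strictly dominates: vs a1: 8 > each of {-2, -4}; vs a2: 3 > each of {-3, -5}; vs a3: 0 > each of {-3, -1}.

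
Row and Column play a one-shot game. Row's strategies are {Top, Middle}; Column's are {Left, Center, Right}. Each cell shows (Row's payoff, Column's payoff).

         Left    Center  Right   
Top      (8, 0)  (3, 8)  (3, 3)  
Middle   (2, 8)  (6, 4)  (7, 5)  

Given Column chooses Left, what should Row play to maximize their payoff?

With Column fixed at Left, Row's payoffs are: Top → 8, Middle → 2.
The maximum is 8, achieved by Top.

Top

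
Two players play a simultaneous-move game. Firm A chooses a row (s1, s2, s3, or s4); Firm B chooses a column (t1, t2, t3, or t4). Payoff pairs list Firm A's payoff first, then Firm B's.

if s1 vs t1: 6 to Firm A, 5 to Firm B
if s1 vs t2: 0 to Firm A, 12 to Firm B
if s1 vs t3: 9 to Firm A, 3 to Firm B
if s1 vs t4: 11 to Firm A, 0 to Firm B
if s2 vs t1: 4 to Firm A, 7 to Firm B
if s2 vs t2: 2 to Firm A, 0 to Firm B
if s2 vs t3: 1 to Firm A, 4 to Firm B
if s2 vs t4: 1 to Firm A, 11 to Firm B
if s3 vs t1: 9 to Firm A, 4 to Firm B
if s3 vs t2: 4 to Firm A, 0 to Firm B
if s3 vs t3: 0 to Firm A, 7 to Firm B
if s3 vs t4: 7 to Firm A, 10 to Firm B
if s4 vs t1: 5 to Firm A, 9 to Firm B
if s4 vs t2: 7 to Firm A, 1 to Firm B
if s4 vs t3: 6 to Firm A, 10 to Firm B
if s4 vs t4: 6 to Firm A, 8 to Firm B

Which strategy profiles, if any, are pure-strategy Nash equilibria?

None

A profile is a Nash equilibrium when each player is best-responding to the other.
Firm A's best responses — vs t1: s3 (payoff 9); vs t2: s4 (payoff 7); vs t3: s1 (payoff 9); vs t4: s1 (payoff 11).
Firm B's best responses — vs s1: t2 (payoff 12); vs s2: t4 (payoff 11); vs s3: t4 (payoff 10); vs s4: t3 (payoff 10).
No cell has both players best-responding. For instance, Firm A's best reply to t1 is s3, but against s3 Firm B prefers t4 over t1.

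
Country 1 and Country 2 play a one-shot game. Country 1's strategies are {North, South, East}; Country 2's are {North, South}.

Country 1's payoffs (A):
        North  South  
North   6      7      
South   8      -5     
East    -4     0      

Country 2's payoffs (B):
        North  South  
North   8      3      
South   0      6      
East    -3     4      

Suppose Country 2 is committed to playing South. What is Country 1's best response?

With Country 2 fixed at South, Country 1's payoffs are: North → 7, South → -5, East → 0.
The maximum is 7, achieved by North.

North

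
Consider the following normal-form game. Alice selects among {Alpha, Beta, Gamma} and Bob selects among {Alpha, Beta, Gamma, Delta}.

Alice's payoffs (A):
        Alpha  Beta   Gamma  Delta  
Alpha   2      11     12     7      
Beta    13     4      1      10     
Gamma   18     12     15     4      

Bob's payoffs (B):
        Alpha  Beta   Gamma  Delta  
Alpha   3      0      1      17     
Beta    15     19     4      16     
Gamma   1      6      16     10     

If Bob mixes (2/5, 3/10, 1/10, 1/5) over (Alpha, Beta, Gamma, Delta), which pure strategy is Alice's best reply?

Alice's best reply maximizes expected payoff against the mix.
Alpha: (2/5)·2 + (3/10)·11 + (1/10)·12 + (1/5)·7 = 67/10
Beta: (2/5)·13 + (3/10)·4 + (1/10)·1 + (1/5)·10 = 17/2
Gamma: (2/5)·18 + (3/10)·12 + (1/10)·15 + (1/5)·4 = 131/10
Highest expected payoff is 131/10, from Gamma.

Gamma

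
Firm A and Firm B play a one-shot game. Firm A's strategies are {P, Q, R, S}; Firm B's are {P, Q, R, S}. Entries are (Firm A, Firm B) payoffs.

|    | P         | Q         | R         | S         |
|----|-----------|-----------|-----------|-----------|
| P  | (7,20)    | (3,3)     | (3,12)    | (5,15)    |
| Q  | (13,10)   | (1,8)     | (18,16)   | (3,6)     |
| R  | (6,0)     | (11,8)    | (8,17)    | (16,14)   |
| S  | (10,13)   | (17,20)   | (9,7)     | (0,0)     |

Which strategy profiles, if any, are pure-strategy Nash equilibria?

A profile is a Nash equilibrium when each player is best-responding to the other.
Firm A's best responses — vs P: Q (payoff 13); vs Q: S (payoff 17); vs R: Q (payoff 18); vs S: R (payoff 16).
Firm B's best responses — vs P: P (payoff 20); vs Q: R (payoff 16); vs R: R (payoff 17); vs S: Q (payoff 20).
Mutual best responses occur at (Q, R) and (S, Q); at each, neither player gains by switching.

(Q, R) and (S, Q)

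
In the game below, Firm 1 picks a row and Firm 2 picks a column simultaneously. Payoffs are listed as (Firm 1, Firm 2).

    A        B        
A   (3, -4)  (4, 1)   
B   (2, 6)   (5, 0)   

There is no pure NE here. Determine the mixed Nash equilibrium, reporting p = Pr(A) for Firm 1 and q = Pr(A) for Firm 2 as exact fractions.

p = 6/11, q = 1/2

In a mixed NE each player is indifferent between their pure strategies, so the opponent's mix sets the indifference.
Firm 2 indifferent between A and B: p·(-4) + (1−p)·6 = p·1 + (1−p)·0 ⟹ 6 + (-10)p = 0 + 1p ⟹ p = 6/11.
Firm 1 indifferent between A and B: q·3 + (1−q)·4 = q·2 + (1−q)·5 ⟹ 4 + (-1)q = 5 + (-3)q ⟹ q = 1/2.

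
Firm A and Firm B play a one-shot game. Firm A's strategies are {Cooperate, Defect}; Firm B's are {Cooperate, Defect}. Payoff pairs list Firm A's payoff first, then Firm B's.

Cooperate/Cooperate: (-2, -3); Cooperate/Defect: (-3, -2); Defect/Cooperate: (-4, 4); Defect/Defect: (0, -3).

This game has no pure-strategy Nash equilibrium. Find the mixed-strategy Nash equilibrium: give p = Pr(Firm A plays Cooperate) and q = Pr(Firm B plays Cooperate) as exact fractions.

Each player's mixing probability is pinned down by making the *other* player indifferent.
Firm B indifferent between Cooperate and Defect: p·(-3) + (1−p)·4 = p·(-2) + (1−p)·(-3) ⟹ 4 + (-7)p = (-3) + 1p ⟹ p = 7/8.
Firm A indifferent between Cooperate and Defect: q·(-2) + (1−q)·(-3) = q·(-4) + (1−q)·0 ⟹ (-3) + 1q = 0 + (-4)q ⟹ q = 3/5.

p = 7/8, q = 3/5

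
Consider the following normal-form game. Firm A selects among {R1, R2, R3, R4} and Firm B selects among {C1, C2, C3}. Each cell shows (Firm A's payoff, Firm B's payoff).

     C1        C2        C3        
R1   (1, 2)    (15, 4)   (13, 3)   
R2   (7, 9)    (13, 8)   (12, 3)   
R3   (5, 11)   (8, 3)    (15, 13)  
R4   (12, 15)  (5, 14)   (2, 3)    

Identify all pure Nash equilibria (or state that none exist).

Find each player's best response to every opponent strategy; NE are the intersections.
Firm A's best responses — vs C1: R4 (payoff 12); vs C2: R1 (payoff 15); vs C3: R3 (payoff 15).
Firm B's best responses — vs R1: C2 (payoff 4); vs R2: C1 (payoff 9); vs R3: C3 (payoff 13); vs R4: C1 (payoff 15).
Mutual best responses occur at (R1, C2), (R3, C3), and (R4, C1); at each, neither player gains by switching.

(R1, C2), (R3, C3), and (R4, C1)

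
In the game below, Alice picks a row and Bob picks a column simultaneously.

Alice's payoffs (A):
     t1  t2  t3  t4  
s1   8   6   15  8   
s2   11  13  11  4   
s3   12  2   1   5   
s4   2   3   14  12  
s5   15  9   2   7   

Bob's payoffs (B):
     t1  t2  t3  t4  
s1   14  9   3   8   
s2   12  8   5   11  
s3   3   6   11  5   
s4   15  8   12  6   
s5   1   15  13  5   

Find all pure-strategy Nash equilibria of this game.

A profile is a Nash equilibrium when each player is best-responding to the other.
Alice's best responses — vs t1: s5 (payoff 15); vs t2: s2 (payoff 13); vs t3: s1 (payoff 15); vs t4: s4 (payoff 12).
Bob's best responses — vs s1: t1 (payoff 14); vs s2: t1 (payoff 12); vs s3: t3 (payoff 11); vs s4: t1 (payoff 15); vs s5: t2 (payoff 15).
No cell has both players best-responding. For instance, Alice's best reply to t1 is s5, but against s5 Bob prefers t2 over t1.

None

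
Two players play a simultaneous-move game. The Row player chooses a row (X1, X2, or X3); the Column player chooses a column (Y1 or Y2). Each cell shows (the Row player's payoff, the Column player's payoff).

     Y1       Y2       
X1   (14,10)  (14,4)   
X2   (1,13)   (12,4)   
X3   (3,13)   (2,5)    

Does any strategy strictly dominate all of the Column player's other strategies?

Y1

A strategy is strictly dominant if it gives the Column player a strictly higher payoff than every other strategy, against every choice by the opponent.
Y1 strictly dominates: vs X1: 10 > 4; vs X2: 13 > 4; vs X3: 13 > 5.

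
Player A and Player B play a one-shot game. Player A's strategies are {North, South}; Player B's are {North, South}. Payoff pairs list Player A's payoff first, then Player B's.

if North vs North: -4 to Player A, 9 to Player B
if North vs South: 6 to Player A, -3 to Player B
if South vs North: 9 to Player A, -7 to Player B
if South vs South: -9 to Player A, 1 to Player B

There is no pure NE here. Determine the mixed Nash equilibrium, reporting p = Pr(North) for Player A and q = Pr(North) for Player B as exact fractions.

p = 2/5, q = 15/28

Each player's mixing probability is pinned down by making the *other* player indifferent.
Player B indifferent between North and South: p·9 + (1−p)·(-7) = p·(-3) + (1−p)·1 ⟹ (-7) + 16p = 1 + (-4)p ⟹ p = 2/5.
Player A indifferent between North and South: q·(-4) + (1−q)·6 = q·9 + (1−q)·(-9) ⟹ 6 + (-10)q = (-9) + 18q ⟹ q = 15/28.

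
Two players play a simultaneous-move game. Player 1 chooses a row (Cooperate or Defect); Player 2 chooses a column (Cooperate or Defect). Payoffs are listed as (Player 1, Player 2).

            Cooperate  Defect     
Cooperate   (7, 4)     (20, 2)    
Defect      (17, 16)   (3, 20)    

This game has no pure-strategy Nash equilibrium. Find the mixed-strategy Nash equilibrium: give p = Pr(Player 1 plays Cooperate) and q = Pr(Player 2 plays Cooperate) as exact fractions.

Each player's mixing probability is pinned down by making the *other* player indifferent.
Player 2 indifferent between Cooperate and Defect: p·4 + (1−p)·16 = p·2 + (1−p)·20 ⟹ 16 + (-12)p = 20 + (-18)p ⟹ p = 2/3.
Player 1 indifferent between Cooperate and Defect: q·7 + (1−q)·20 = q·17 + (1−q)·3 ⟹ 20 + (-13)q = 3 + 14q ⟹ q = 17/27.

p = 2/3, q = 17/27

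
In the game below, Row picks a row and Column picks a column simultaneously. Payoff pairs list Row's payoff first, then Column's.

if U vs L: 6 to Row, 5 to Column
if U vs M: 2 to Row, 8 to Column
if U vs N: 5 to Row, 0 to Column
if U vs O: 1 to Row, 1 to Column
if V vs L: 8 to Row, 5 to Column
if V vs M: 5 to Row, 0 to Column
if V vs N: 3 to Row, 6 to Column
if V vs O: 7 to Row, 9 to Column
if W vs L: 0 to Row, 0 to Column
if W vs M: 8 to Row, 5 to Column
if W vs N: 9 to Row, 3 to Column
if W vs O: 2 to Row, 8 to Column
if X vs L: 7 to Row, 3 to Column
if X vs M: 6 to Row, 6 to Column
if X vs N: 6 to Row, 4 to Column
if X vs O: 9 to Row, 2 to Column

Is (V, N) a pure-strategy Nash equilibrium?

No

Holding Column at N: Row gets 3 from V but could get 9 by switching to W. Row has a profitable deviation.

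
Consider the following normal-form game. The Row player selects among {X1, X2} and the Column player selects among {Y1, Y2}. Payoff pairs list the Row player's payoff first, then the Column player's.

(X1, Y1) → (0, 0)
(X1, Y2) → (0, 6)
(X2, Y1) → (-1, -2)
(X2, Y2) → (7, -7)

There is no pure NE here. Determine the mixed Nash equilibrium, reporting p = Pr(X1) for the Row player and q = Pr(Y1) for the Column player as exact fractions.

Each player's mixing probability is pinned down by making the *other* player indifferent.
The Column player indifferent between Y1 and Y2: p·0 + (1−p)·(-2) = p·6 + (1−p)·(-7) ⟹ (-2) + 2p = (-7) + 13p ⟹ p = 5/11.
The Row player indifferent between X1 and X2: q·0 + (1−q)·0 = q·(-1) + (1−q)·7 ⟹ 0 + 0q = 7 + (-8)q ⟹ q = 7/8.

p = 5/11, q = 7/8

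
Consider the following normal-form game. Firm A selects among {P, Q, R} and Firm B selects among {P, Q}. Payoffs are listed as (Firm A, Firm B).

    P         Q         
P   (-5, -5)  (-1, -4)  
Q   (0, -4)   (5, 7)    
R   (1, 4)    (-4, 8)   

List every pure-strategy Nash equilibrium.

(Q, Q)

Check mutual best responses: a cell is a NE iff neither player can gain by unilaterally deviating.
Firm A's best responses — vs P: R (payoff 1); vs Q: Q (payoff 5).
Firm B's best responses — vs P: Q (payoff -4); vs Q: Q (payoff 7); vs R: Q (payoff 8).
The only mutual best response is (Q, Q); neither player gains by switching there.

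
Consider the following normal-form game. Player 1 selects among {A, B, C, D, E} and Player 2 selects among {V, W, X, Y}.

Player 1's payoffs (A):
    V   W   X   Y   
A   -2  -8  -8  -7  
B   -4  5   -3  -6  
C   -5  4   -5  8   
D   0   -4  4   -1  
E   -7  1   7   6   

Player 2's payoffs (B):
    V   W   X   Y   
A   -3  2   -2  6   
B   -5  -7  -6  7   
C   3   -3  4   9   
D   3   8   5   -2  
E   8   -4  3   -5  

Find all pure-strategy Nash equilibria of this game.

(C, Y)

A profile is a Nash equilibrium when each player is best-responding to the other.
Player 1's best responses — vs V: D (payoff 0); vs W: B (payoff 5); vs X: E (payoff 7); vs Y: C (payoff 8).
Player 2's best responses — vs A: Y (payoff 6); vs B: Y (payoff 7); vs C: Y (payoff 9); vs D: W (payoff 8); vs E: V (payoff 8).
The only mutual best response is (C, Y); neither player gains by switching there.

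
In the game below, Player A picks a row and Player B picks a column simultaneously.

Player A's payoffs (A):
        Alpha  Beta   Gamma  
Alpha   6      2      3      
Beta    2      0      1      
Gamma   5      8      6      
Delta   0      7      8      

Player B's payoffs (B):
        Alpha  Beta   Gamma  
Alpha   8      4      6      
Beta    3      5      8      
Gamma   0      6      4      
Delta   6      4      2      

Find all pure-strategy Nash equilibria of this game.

Find each player's best response to every opponent strategy; NE are the intersections.
Player A's best responses — vs Alpha: Alpha (payoff 6); vs Beta: Gamma (payoff 8); vs Gamma: Delta (payoff 8).
Player B's best responses — vs Alpha: Alpha (payoff 8); vs Beta: Gamma (payoff 8); vs Gamma: Beta (payoff 6); vs Delta: Alpha (payoff 6).
Mutual best responses occur at (Alpha, Alpha) and (Gamma, Beta); at each, neither player gains by switching.

(Alpha, Alpha) and (Gamma, Beta)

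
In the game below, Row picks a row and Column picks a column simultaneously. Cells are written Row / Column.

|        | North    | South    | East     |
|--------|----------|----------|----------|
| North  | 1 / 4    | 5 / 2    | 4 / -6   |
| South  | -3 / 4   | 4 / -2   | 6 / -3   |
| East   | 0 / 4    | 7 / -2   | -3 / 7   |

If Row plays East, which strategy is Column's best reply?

East

With Row fixed at East, Column's payoffs are: North → 4, South → -2, East → 7.
The maximum is 7, achieved by East.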